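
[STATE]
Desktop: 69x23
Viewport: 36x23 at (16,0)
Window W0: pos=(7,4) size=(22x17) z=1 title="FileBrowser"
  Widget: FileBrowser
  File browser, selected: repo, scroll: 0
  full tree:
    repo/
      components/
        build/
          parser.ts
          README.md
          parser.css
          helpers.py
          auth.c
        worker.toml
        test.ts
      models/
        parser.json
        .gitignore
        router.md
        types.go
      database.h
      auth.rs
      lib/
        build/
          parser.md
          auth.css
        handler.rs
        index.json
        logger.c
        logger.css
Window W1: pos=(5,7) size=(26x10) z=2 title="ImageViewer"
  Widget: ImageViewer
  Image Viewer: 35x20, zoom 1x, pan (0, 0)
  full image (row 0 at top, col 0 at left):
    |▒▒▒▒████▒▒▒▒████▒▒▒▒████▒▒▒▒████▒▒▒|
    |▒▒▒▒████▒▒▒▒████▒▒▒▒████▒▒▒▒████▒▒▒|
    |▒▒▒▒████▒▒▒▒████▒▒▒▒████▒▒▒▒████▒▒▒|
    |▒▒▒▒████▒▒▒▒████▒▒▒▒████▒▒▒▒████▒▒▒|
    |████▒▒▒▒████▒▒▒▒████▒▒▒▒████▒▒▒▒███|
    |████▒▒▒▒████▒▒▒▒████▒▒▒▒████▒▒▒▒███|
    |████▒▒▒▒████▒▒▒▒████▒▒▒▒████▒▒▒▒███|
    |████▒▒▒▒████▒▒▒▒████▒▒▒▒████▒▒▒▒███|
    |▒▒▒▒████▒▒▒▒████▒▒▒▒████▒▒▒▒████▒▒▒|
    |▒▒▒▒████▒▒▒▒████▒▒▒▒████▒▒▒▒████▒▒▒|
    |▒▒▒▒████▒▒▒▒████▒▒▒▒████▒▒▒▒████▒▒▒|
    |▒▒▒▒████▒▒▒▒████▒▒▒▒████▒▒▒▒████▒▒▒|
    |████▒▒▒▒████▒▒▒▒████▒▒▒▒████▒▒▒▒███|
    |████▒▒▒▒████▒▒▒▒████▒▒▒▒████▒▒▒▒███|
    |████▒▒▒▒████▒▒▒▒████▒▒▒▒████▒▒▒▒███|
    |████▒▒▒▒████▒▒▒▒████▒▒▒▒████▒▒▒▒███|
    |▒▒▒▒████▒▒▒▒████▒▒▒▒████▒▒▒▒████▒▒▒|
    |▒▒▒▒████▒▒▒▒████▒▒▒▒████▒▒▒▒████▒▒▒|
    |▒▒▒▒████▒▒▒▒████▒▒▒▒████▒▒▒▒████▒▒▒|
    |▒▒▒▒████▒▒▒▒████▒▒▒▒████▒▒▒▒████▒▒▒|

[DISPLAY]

                                    
                                    
                                    
                                    
━━━━━━━━━━━━┓                       
wser        ┃                       
────────────┨                       
━━━━━━━━━━━━━━┓                     
er            ┃                     
──────────────┨                     
▒▒████▒▒▒▒████┃                     
▒▒████▒▒▒▒████┃                     
▒▒████▒▒▒▒████┃                     
▒▒████▒▒▒▒████┃                     
██▒▒▒▒████▒▒▒▒┃                     
██▒▒▒▒████▒▒▒▒┃                     
━━━━━━━━━━━━━━┛                     
            ┃                       
            ┃                       
            ┃                       
━━━━━━━━━━━━┛                       
                                    
                                    


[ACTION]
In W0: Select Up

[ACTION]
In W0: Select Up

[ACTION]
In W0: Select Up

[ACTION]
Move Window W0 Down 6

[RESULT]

                                    
                                    
                                    
                                    
                                    
                                    
━━━━━━━━━━━━┓                       
━━━━━━━━━━━━━━┓                     
er            ┃                     
──────────────┨                     
▒▒████▒▒▒▒████┃                     
▒▒████▒▒▒▒████┃                     
▒▒████▒▒▒▒████┃                     
▒▒████▒▒▒▒████┃                     
██▒▒▒▒████▒▒▒▒┃                     
██▒▒▒▒████▒▒▒▒┃                     
━━━━━━━━━━━━━━┛                     
            ┃                       
            ┃                       
            ┃                       
            ┃                       
            ┃                       
━━━━━━━━━━━━┛                       


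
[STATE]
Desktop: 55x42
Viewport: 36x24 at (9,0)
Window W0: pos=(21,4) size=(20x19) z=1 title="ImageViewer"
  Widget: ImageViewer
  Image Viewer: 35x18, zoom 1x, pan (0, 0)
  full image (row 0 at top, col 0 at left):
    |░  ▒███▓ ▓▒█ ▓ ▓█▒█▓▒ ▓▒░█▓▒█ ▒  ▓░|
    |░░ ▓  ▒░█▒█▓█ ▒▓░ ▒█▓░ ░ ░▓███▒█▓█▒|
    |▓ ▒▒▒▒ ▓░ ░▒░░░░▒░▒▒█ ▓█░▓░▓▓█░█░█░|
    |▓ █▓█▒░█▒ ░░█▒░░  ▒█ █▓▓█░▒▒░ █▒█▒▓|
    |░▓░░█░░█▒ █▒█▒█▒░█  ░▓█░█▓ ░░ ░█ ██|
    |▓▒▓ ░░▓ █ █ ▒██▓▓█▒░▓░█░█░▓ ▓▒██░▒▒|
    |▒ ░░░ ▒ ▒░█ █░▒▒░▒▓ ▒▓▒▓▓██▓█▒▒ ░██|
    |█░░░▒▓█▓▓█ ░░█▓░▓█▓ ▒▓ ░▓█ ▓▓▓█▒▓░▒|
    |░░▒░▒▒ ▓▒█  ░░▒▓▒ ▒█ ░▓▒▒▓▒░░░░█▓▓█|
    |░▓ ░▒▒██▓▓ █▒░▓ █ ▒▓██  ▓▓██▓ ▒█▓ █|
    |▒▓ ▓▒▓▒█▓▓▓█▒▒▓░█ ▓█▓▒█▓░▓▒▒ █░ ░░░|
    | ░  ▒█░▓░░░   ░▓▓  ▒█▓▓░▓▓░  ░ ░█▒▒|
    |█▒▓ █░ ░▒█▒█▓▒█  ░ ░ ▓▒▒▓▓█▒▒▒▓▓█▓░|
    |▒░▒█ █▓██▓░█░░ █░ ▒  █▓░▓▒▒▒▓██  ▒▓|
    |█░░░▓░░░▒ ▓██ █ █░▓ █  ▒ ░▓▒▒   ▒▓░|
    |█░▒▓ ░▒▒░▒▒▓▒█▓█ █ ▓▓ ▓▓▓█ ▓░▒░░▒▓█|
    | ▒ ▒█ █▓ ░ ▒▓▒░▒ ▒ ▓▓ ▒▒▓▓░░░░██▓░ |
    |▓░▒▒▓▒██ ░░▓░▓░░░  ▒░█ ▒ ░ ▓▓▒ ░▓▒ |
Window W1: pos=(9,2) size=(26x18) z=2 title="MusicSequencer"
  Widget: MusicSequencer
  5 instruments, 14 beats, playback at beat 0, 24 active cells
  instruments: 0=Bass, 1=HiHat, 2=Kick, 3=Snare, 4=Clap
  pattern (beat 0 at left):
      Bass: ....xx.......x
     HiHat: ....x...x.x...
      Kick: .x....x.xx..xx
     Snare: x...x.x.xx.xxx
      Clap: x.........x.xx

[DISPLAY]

                                    
                                    
┏━━━━━━━━━━━━━━━━━━━━━━━━┓          
┃ MusicSequencer         ┃          
┠────────────────────────┨━━━━━┓    
┃      ▼1234567890123    ┃     ┃    
┃  Bass····██·······█    ┃─────┨    
┃ HiHat····█···█·█···    ┃▓ ▓█▒┃    
┃  Kick·█····█·██··██    ┃ ▒▓░ ┃    
┃ Snare█···█·█·██·███    ┃░░░▒░┃    
┃  Clap█·········█·██    ┃▒░░  ┃    
┃                        ┃▒█▒░█┃    
┃                        ┃██▓▓█┃    
┃                        ┃░▒▒░▒┃    
┃                        ┃█▓░▓█┃    
┃                        ┃░▒▓▒ ┃    
┃                        ┃░▓ █ ┃    
┃                        ┃▒▓░█ ┃    
┃                        ┃ ░▓▓ ┃    
┗━━━━━━━━━━━━━━━━━━━━━━━━┛▒█  ░┃    
            ┃▒░▒█ █▓██▓░█░░ █░ ┃    
            ┃█░░░▓░░░▒ ▓██ █ █░┃    
            ┗━━━━━━━━━━━━━━━━━━┛    
                                    


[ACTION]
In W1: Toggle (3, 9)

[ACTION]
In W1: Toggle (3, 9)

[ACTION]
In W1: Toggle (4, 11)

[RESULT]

                                    
                                    
┏━━━━━━━━━━━━━━━━━━━━━━━━┓          
┃ MusicSequencer         ┃          
┠────────────────────────┨━━━━━┓    
┃      ▼1234567890123    ┃     ┃    
┃  Bass····██·······█    ┃─────┨    
┃ HiHat····█···█·█···    ┃▓ ▓█▒┃    
┃  Kick·█····█·██··██    ┃ ▒▓░ ┃    
┃ Snare█···█·█·██·███    ┃░░░▒░┃    
┃  Clap█·········████    ┃▒░░  ┃    
┃                        ┃▒█▒░█┃    
┃                        ┃██▓▓█┃    
┃                        ┃░▒▒░▒┃    
┃                        ┃█▓░▓█┃    
┃                        ┃░▒▓▒ ┃    
┃                        ┃░▓ █ ┃    
┃                        ┃▒▓░█ ┃    
┃                        ┃ ░▓▓ ┃    
┗━━━━━━━━━━━━━━━━━━━━━━━━┛▒█  ░┃    
            ┃▒░▒█ █▓██▓░█░░ █░ ┃    
            ┃█░░░▓░░░▒ ▓██ █ █░┃    
            ┗━━━━━━━━━━━━━━━━━━┛    
                                    


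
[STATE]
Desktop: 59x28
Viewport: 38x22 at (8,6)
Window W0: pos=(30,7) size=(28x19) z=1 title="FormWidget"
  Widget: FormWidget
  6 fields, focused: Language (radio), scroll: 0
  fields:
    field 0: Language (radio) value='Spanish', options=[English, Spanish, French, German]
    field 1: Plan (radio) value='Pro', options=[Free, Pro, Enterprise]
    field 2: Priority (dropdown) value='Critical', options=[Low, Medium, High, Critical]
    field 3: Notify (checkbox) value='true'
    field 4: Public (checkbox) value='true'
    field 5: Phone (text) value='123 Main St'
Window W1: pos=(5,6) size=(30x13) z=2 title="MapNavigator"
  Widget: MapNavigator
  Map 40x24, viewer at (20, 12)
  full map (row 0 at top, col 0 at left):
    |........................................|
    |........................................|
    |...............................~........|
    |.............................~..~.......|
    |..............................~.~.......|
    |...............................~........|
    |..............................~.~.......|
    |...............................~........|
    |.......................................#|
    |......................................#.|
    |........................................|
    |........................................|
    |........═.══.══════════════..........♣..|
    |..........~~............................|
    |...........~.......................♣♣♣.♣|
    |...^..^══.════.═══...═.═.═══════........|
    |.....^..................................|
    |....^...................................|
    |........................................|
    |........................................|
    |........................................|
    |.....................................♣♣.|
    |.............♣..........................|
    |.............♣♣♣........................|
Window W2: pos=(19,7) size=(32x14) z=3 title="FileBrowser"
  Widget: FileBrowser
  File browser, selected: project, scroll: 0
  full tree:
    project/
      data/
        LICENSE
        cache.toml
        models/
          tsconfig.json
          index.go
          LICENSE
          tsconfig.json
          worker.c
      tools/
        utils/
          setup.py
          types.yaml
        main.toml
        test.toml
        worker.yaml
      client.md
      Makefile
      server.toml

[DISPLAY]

━━━━━━━━━━━━━━━━━━━━━━━━━━┓           
apNavigator┏━━━━━━━━━━━━━━━━━━━━━━━━━━
───────────┃ FileBrowser              
...........┠──────────────────────────
...........┃> [-] project/            
...........┃    [+] data/             
...........┃    [+] tools/            
═.══.══════┃    client.md             
..~~.......┃    Makefile              
...~.......┃    server.toml           
═.════.═══.┃                          
...........┃                          
━━━━━━━━━━━┃                          
           ┃                          
           ┗━━━━━━━━━━━━━━━━━━━━━━━━━━
                      ┃               
                      ┃               
                      ┃               
                      ┃               
                      ┗━━━━━━━━━━━━━━━
                                      
                                      


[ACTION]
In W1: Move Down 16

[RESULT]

━━━━━━━━━━━━━━━━━━━━━━━━━━┓           
apNavigator┏━━━━━━━━━━━━━━━━━━━━━━━━━━
───────────┃ FileBrowser              
...........┠──────────────────────────
...........┃> [-] project/            
...........┃    [+] data/             
.....♣.....┃    [+] tools/            
.....♣♣♣...┃    client.md             
           ┃    Makefile              
           ┃    server.toml           
           ┃                          
           ┃                          
━━━━━━━━━━━┃                          
           ┃                          
           ┗━━━━━━━━━━━━━━━━━━━━━━━━━━
                      ┃               
                      ┃               
                      ┃               
                      ┃               
                      ┗━━━━━━━━━━━━━━━
                                      
                                      


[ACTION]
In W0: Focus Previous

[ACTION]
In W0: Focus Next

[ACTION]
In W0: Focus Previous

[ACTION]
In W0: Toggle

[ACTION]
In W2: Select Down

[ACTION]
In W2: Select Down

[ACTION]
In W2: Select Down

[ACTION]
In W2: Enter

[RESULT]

━━━━━━━━━━━━━━━━━━━━━━━━━━┓           
apNavigator┏━━━━━━━━━━━━━━━━━━━━━━━━━━
───────────┃ FileBrowser              
...........┠──────────────────────────
...........┃  [-] project/            
...........┃    [+] data/             
.....♣.....┃    [+] tools/            
.....♣♣♣...┃  > client.md             
           ┃    Makefile              
           ┃    server.toml           
           ┃                          
           ┃                          
━━━━━━━━━━━┃                          
           ┃                          
           ┗━━━━━━━━━━━━━━━━━━━━━━━━━━
                      ┃               
                      ┃               
                      ┃               
                      ┃               
                      ┗━━━━━━━━━━━━━━━
                                      
                                      


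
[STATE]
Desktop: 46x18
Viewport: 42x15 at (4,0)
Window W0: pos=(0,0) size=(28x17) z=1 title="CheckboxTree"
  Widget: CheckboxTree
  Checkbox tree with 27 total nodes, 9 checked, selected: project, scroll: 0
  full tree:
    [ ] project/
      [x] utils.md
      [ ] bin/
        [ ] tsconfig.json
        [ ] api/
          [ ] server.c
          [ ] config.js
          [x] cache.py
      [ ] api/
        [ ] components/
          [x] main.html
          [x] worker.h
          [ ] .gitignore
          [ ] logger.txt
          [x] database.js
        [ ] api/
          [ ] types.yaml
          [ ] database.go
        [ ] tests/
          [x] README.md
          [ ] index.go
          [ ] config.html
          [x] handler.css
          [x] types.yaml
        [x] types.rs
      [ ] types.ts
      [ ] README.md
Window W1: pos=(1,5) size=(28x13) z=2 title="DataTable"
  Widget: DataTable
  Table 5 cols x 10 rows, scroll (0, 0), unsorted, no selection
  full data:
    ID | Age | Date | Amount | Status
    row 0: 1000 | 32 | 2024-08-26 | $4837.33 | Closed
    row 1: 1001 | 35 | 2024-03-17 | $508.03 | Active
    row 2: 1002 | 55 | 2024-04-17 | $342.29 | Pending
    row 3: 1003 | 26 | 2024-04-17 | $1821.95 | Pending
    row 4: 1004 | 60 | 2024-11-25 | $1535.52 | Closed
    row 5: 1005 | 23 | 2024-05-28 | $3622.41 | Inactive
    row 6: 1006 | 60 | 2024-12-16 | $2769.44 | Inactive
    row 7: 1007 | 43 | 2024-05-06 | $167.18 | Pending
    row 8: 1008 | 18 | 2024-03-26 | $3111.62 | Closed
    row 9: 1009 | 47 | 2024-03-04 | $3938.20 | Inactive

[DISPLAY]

━━━━━━━━━━━━━━━━━━━━━━━┓                  
eckboxTree             ┃                  
───────────────────────┨                  
] project/             ┃                  
[x] utils.md           ┃                  
━━━━━━━━━━━━━━━━━━━━━━━━┓                 
ataTable                ┃                 
────────────────────────┨                 
  │Age│Date      │Amount┃                 
──┼───┼──────────┼──────┃                 
00│32 │2024-08-26│$4837.┃                 
01│35 │2024-03-17│$508.0┃                 
02│55 │2024-04-17│$342.2┃                 
03│26 │2024-04-17│$1821.┃                 
04│60 │2024-11-25│$1535.┃                 


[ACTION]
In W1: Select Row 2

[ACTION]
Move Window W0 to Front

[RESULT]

━━━━━━━━━━━━━━━━━━━━━━━┓                  
eckboxTree             ┃                  
───────────────────────┨                  
] project/             ┃                  
[x] utils.md           ┃                  
[-] bin/               ┃┓                 
  [ ] tsconfig.json    ┃┃                 
  [-] api/             ┃┨                 
    [ ] server.c       ┃┃                 
    [ ] config.js      ┃┃                 
    [x] cache.py       ┃┃                 
[-] api/               ┃┃                 
  [-] components/      ┃┃                 
    [x] main.html      ┃┃                 
    [x] worker.h       ┃┃                 


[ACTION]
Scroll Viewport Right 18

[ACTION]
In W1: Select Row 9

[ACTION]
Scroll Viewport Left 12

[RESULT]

┏━━━━━━━━━━━━━━━━━━━━━━━━━━┓              
┃ CheckboxTree             ┃              
┠──────────────────────────┨              
┃>[-] project/             ┃              
┃   [x] utils.md           ┃              
┃   [-] bin/               ┃┓             
┃     [ ] tsconfig.json    ┃┃             
┃     [-] api/             ┃┨             
┃       [ ] server.c       ┃┃             
┃       [ ] config.js      ┃┃             
┃       [x] cache.py       ┃┃             
┃   [-] api/               ┃┃             
┃     [-] components/      ┃┃             
┃       [x] main.html      ┃┃             
┃       [x] worker.h       ┃┃             


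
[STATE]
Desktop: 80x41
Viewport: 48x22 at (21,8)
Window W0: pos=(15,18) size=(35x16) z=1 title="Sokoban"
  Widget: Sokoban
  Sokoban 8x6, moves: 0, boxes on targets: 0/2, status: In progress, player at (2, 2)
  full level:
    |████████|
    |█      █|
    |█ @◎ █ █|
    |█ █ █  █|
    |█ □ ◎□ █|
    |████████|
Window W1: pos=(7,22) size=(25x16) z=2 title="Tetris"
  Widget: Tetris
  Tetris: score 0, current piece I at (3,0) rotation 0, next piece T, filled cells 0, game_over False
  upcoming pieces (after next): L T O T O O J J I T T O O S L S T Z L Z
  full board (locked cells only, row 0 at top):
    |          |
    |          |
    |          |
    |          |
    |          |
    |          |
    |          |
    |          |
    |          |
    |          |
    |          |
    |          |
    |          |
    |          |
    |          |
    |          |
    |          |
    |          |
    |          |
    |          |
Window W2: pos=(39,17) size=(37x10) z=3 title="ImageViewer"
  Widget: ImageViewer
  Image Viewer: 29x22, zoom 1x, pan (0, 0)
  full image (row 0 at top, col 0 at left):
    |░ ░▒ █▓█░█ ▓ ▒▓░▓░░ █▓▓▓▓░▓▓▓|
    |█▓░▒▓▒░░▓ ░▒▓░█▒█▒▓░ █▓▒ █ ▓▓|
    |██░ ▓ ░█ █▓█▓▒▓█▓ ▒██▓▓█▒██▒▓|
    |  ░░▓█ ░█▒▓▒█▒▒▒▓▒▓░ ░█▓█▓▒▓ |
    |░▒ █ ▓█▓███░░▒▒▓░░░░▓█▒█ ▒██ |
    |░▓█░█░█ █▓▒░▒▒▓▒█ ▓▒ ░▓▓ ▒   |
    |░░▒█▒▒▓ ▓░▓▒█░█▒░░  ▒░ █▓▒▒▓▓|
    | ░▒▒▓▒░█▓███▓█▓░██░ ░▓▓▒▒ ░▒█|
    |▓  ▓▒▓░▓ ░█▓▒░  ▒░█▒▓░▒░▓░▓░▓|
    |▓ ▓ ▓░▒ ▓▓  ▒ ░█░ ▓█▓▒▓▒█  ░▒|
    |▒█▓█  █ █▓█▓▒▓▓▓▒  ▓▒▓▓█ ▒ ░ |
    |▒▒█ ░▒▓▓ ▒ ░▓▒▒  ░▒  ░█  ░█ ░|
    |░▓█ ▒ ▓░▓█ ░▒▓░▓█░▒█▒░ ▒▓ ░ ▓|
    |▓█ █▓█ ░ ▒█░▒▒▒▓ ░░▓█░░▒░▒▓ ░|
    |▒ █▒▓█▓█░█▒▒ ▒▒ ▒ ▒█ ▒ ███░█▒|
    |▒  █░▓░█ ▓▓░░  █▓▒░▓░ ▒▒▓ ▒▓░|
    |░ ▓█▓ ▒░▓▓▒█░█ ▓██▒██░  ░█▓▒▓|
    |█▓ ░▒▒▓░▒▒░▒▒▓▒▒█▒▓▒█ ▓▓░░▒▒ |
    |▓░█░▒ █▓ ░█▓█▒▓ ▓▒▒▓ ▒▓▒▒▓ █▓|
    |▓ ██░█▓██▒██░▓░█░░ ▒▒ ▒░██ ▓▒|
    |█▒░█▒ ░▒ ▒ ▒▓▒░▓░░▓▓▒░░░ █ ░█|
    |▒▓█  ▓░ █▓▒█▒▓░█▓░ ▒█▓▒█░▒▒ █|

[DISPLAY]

                                                
                                                
                                                
                                                
                                                
                                                
                                                
                                                
                                                
                  ┏━━━━━━━━━━━━━━━━━━━━━━━━━━━━━
━━━━━━━━━━━━━━━━━━┃ ImageViewer                 
ban               ┠─────────────────────────────
──────────────────┃░ ░▒ █▓█░█ ▓ ▒▓░▓░░ █▓▓▓▓░▓▓▓
███               ┃█▓░▒▓▒░░▓ ░▒▓░█▒█▒▓░ █▓▒ █ ▓▓
━━━━━━━━━━┓       ┃██░ ▓ ░█ █▓█▓▒▓█▓ ▒██▓▓█▒██▒▓
          ┃       ┃  ░░▓█ ░█▒▓▒█▒▒▒▓▒▓░ ░█▓█▓▒▓ 
──────────┨       ┃░▒ █ ▓█▓███░░▒▒▓░░░░▓█▒█ ▒██ 
xt:       ┃       ┃░▓█░█░█ █▓▒░▒▒▓▒█ ▓▒ ░▓▓ ▒   
          ┃       ┗━━━━━━━━━━━━━━━━━━━━━━━━━━━━━
▒         ┃                 ┃                   
          ┃                 ┃                   
          ┃                 ┃                   


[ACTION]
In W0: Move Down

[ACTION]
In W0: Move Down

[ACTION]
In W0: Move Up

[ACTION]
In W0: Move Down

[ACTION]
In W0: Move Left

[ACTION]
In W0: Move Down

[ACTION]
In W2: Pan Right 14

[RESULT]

                                                
                                                
                                                
                                                
                                                
                                                
                                                
                                                
                                                
                  ┏━━━━━━━━━━━━━━━━━━━━━━━━━━━━━
━━━━━━━━━━━━━━━━━━┃ ImageViewer                 
ban               ┠─────────────────────────────
──────────────────┃▓░▓░░ █▓▓▓▓░▓▓▓              
███               ┃█▒█▒▓░ █▓▒ █ ▓▓              
━━━━━━━━━━┓       ┃▓█▓ ▒██▓▓█▒██▒▓              
          ┃       ┃▒▒▓▒▓░ ░█▓█▓▒▓               
──────────┨       ┃▒▓░░░░▓█▒█ ▒██               
xt:       ┃       ┃▓▒█ ▓▒ ░▓▓ ▒                 
          ┃       ┗━━━━━━━━━━━━━━━━━━━━━━━━━━━━━
▒         ┃                 ┃                   
          ┃                 ┃                   
          ┃                 ┃                   


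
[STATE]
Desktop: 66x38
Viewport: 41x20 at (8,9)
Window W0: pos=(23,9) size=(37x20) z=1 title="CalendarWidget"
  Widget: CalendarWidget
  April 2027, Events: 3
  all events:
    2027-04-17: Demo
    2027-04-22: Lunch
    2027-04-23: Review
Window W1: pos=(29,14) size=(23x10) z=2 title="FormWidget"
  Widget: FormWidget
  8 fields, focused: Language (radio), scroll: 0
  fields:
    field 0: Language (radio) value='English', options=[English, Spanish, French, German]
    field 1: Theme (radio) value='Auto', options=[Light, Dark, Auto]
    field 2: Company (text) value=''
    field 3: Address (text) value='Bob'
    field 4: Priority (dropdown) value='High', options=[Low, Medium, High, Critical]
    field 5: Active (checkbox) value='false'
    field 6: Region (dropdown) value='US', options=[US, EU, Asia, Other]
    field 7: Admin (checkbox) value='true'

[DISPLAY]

               ┏━━━━━━━━━━━━━━━━━━━━━━━━━
               ┃ CalendarWidget          
               ┠─────────────────────────
               ┃             April 2027  
               ┃Mo Tu We Th Fr Sa Su     
               ┃     ┏━━━━━━━━━━━━━━━━━━━
               ┃ 5  6┃ FormWidget        
               ┃12 13┠───────────────────
               ┃19 20┃> Language:   (●) E
               ┃26 27┃  Theme:      ( ) L
               ┃     ┃  Company:    [    
               ┃     ┃  Address:    [Bob 
               ┃     ┃  Priority:   [High
               ┃     ┃  Active:     [ ]  
               ┃     ┗━━━━━━━━━━━━━━━━━━━
               ┃                         
               ┃                         
               ┃                         
               ┃                         
               ┗━━━━━━━━━━━━━━━━━━━━━━━━━


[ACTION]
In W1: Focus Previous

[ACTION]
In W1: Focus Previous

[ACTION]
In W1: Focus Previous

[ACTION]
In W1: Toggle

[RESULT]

               ┏━━━━━━━━━━━━━━━━━━━━━━━━━
               ┃ CalendarWidget          
               ┠─────────────────────────
               ┃             April 2027  
               ┃Mo Tu We Th Fr Sa Su     
               ┃     ┏━━━━━━━━━━━━━━━━━━━
               ┃ 5  6┃ FormWidget        
               ┃12 13┠───────────────────
               ┃19 20┃  Language:   (●) E
               ┃26 27┃  Theme:      ( ) L
               ┃     ┃  Company:    [    
               ┃     ┃  Address:    [Bob 
               ┃     ┃  Priority:   [High
               ┃     ┃> Active:     [x]  
               ┃     ┗━━━━━━━━━━━━━━━━━━━
               ┃                         
               ┃                         
               ┃                         
               ┃                         
               ┗━━━━━━━━━━━━━━━━━━━━━━━━━


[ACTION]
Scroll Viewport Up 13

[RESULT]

                                         
                                         
                                         
                                         
                                         
                                         
                                         
                                         
                                         
               ┏━━━━━━━━━━━━━━━━━━━━━━━━━
               ┃ CalendarWidget          
               ┠─────────────────────────
               ┃             April 2027  
               ┃Mo Tu We Th Fr Sa Su     
               ┃     ┏━━━━━━━━━━━━━━━━━━━
               ┃ 5  6┃ FormWidget        
               ┃12 13┠───────────────────
               ┃19 20┃  Language:   (●) E
               ┃26 27┃  Theme:      ( ) L
               ┃     ┃  Company:    [    


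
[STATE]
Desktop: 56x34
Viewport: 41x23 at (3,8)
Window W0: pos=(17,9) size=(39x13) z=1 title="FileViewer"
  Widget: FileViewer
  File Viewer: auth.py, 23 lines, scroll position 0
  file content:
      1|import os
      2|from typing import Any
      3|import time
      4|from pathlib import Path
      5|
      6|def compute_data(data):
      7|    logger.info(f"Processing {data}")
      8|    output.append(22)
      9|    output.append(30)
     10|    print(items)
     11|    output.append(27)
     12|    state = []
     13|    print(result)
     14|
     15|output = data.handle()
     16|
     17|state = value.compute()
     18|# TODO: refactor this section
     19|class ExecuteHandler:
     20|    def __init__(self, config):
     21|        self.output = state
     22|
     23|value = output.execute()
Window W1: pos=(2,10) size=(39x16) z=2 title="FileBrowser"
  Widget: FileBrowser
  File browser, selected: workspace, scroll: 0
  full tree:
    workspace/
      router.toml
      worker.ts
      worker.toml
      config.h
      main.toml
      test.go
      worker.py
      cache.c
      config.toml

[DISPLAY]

                                         
              ┏━━━━━━━━━━━━━━━━━━━━━━━━━━
━━━━━━━━━━━━━━━━━━━━━━━━━━━━━━━━━━━━━┓   
 FileBrowser                         ┃───
─────────────────────────────────────┨   
> [-] workspace/                     ┃   
    router.toml                      ┃   
    worker.ts                        ┃h  
    worker.toml                      ┃   
    config.h                         ┃   
    main.toml                        ┃ssi
    test.go                          ┃   
    worker.py                        ┃   
    cache.c                          ┃━━━
    config.toml                      ┃   
                                     ┃   
                                     ┃   
━━━━━━━━━━━━━━━━━━━━━━━━━━━━━━━━━━━━━┛   
                                         
                                         
                                         
                                         
                                         


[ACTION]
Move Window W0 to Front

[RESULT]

                                         
              ┏━━━━━━━━━━━━━━━━━━━━━━━━━━
━━━━━━━━━━━━━━┃ FileViewer               
 FileBrowser  ┠──────────────────────────
──────────────┃import os                 
> [-] workspac┃from typing import Any    
    router.tom┃import time               
    worker.ts ┃from pathlib import Path  
    worker.tom┃                          
    config.h  ┃def compute_data(data):   
    main.toml ┃    logger.info(f"Processi
    test.go   ┃    output.append(22)     
    worker.py ┃    output.append(30)     
    cache.c   ┗━━━━━━━━━━━━━━━━━━━━━━━━━━
    config.toml                      ┃   
                                     ┃   
                                     ┃   
━━━━━━━━━━━━━━━━━━━━━━━━━━━━━━━━━━━━━┛   
                                         
                                         
                                         
                                         
                                         


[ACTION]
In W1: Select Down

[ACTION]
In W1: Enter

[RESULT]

                                         
              ┏━━━━━━━━━━━━━━━━━━━━━━━━━━
━━━━━━━━━━━━━━┃ FileViewer               
 FileBrowser  ┠──────────────────────────
──────────────┃import os                 
  [-] workspac┃from typing import Any    
  > router.tom┃import time               
    worker.ts ┃from pathlib import Path  
    worker.tom┃                          
    config.h  ┃def compute_data(data):   
    main.toml ┃    logger.info(f"Processi
    test.go   ┃    output.append(22)     
    worker.py ┃    output.append(30)     
    cache.c   ┗━━━━━━━━━━━━━━━━━━━━━━━━━━
    config.toml                      ┃   
                                     ┃   
                                     ┃   
━━━━━━━━━━━━━━━━━━━━━━━━━━━━━━━━━━━━━┛   
                                         
                                         
                                         
                                         
                                         


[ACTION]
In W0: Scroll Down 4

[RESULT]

                                         
              ┏━━━━━━━━━━━━━━━━━━━━━━━━━━
━━━━━━━━━━━━━━┃ FileViewer               
 FileBrowser  ┠──────────────────────────
──────────────┃                          
  [-] workspac┃def compute_data(data):   
  > router.tom┃    logger.info(f"Processi
    worker.ts ┃    output.append(22)     
    worker.tom┃    output.append(30)     
    config.h  ┃    print(items)          
    main.toml ┃    output.append(27)     
    test.go   ┃    state = []            
    worker.py ┃    print(result)         
    cache.c   ┗━━━━━━━━━━━━━━━━━━━━━━━━━━
    config.toml                      ┃   
                                     ┃   
                                     ┃   
━━━━━━━━━━━━━━━━━━━━━━━━━━━━━━━━━━━━━┛   
                                         
                                         
                                         
                                         
                                         


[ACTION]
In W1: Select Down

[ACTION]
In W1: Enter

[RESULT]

                                         
              ┏━━━━━━━━━━━━━━━━━━━━━━━━━━
━━━━━━━━━━━━━━┃ FileViewer               
 FileBrowser  ┠──────────────────────────
──────────────┃                          
  [-] workspac┃def compute_data(data):   
    router.tom┃    logger.info(f"Processi
  > worker.ts ┃    output.append(22)     
    worker.tom┃    output.append(30)     
    config.h  ┃    print(items)          
    main.toml ┃    output.append(27)     
    test.go   ┃    state = []            
    worker.py ┃    print(result)         
    cache.c   ┗━━━━━━━━━━━━━━━━━━━━━━━━━━
    config.toml                      ┃   
                                     ┃   
                                     ┃   
━━━━━━━━━━━━━━━━━━━━━━━━━━━━━━━━━━━━━┛   
                                         
                                         
                                         
                                         
                                         


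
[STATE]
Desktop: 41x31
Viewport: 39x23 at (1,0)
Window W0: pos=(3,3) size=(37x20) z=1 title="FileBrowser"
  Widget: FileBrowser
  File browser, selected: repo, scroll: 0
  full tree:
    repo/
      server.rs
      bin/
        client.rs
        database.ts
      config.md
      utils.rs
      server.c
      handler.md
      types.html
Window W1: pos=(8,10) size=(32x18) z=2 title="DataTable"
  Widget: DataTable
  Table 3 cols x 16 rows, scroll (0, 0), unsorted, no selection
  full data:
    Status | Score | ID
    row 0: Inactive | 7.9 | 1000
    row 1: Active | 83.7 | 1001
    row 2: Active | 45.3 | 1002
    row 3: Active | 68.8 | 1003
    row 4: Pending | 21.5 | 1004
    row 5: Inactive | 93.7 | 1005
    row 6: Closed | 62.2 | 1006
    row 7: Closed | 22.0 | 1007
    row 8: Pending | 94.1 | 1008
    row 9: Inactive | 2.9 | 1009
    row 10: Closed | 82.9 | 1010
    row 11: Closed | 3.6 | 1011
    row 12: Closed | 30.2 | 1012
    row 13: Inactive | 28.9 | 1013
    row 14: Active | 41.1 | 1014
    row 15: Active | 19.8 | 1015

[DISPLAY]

                                       
                                       
                                       
  ┏━━━━━━━━━━━━━━━━━━━━━━━━━━━━━━━━━━━┓
  ┃ FileBrowser                       ┃
  ┠───────────────────────────────────┨
  ┃> [-] repo/                        ┃
  ┃    server.rs                      ┃
  ┃    [+] bin/                       ┃
  ┃    config.md                      ┃
  ┃    ┏━━━━━━━━━━━━━━━━━━━━━━━━━━━━━━┓
  ┃    ┃ DataTable                    ┃
  ┃    ┠──────────────────────────────┨
  ┃    ┃Status  │Score│ID             ┃
  ┃    ┃────────┼─────┼────           ┃
  ┃    ┃Inactive│7.9  │1000           ┃
  ┃    ┃Active  │83.7 │1001           ┃
  ┃    ┃Active  │45.3 │1002           ┃
  ┃    ┃Active  │68.8 │1003           ┃
  ┃    ┃Pending │21.5 │1004           ┃
  ┃    ┃Inactive│93.7 │1005           ┃
  ┃    ┃Closed  │62.2 │1006           ┃
  ┗━━━━┃Closed  │22.0 │1007           ┃


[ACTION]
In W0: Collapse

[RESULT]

                                       
                                       
                                       
  ┏━━━━━━━━━━━━━━━━━━━━━━━━━━━━━━━━━━━┓
  ┃ FileBrowser                       ┃
  ┠───────────────────────────────────┨
  ┃> [+] repo/                        ┃
  ┃                                   ┃
  ┃                                   ┃
  ┃                                   ┃
  ┃    ┏━━━━━━━━━━━━━━━━━━━━━━━━━━━━━━┓
  ┃    ┃ DataTable                    ┃
  ┃    ┠──────────────────────────────┨
  ┃    ┃Status  │Score│ID             ┃
  ┃    ┃────────┼─────┼────           ┃
  ┃    ┃Inactive│7.9  │1000           ┃
  ┃    ┃Active  │83.7 │1001           ┃
  ┃    ┃Active  │45.3 │1002           ┃
  ┃    ┃Active  │68.8 │1003           ┃
  ┃    ┃Pending │21.5 │1004           ┃
  ┃    ┃Inactive│93.7 │1005           ┃
  ┃    ┃Closed  │62.2 │1006           ┃
  ┗━━━━┃Closed  │22.0 │1007           ┃


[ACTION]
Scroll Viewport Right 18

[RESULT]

                                       
                                       
                                       
 ┏━━━━━━━━━━━━━━━━━━━━━━━━━━━━━━━━━━━┓ 
 ┃ FileBrowser                       ┃ 
 ┠───────────────────────────────────┨ 
 ┃> [+] repo/                        ┃ 
 ┃                                   ┃ 
 ┃                                   ┃ 
 ┃                                   ┃ 
 ┃    ┏━━━━━━━━━━━━━━━━━━━━━━━━━━━━━━┓ 
 ┃    ┃ DataTable                    ┃ 
 ┃    ┠──────────────────────────────┨ 
 ┃    ┃Status  │Score│ID             ┃ 
 ┃    ┃────────┼─────┼────           ┃ 
 ┃    ┃Inactive│7.9  │1000           ┃ 
 ┃    ┃Active  │83.7 │1001           ┃ 
 ┃    ┃Active  │45.3 │1002           ┃ 
 ┃    ┃Active  │68.8 │1003           ┃ 
 ┃    ┃Pending │21.5 │1004           ┃ 
 ┃    ┃Inactive│93.7 │1005           ┃ 
 ┃    ┃Closed  │62.2 │1006           ┃ 
 ┗━━━━┃Closed  │22.0 │1007           ┃ 


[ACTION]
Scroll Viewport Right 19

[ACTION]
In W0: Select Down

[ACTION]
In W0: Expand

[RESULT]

                                       
                                       
                                       
 ┏━━━━━━━━━━━━━━━━━━━━━━━━━━━━━━━━━━━┓ 
 ┃ FileBrowser                       ┃ 
 ┠───────────────────────────────────┨ 
 ┃> [-] repo/                        ┃ 
 ┃    server.rs                      ┃ 
 ┃    [+] bin/                       ┃ 
 ┃    config.md                      ┃ 
 ┃    ┏━━━━━━━━━━━━━━━━━━━━━━━━━━━━━━┓ 
 ┃    ┃ DataTable                    ┃ 
 ┃    ┠──────────────────────────────┨ 
 ┃    ┃Status  │Score│ID             ┃ 
 ┃    ┃────────┼─────┼────           ┃ 
 ┃    ┃Inactive│7.9  │1000           ┃ 
 ┃    ┃Active  │83.7 │1001           ┃ 
 ┃    ┃Active  │45.3 │1002           ┃ 
 ┃    ┃Active  │68.8 │1003           ┃ 
 ┃    ┃Pending │21.5 │1004           ┃ 
 ┃    ┃Inactive│93.7 │1005           ┃ 
 ┃    ┃Closed  │62.2 │1006           ┃ 
 ┗━━━━┃Closed  │22.0 │1007           ┃ 
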